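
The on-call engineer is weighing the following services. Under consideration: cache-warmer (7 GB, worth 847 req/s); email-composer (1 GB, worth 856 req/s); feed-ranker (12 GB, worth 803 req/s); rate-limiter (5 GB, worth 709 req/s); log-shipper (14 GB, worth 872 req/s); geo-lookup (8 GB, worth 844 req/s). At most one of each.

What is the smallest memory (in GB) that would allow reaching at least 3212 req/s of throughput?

Look for the lowest-memory combination reaching 3212.
cache-warmer + email-composer + rate-limiter + geo-lookup: 3256 throughput at 21 GB.
No combination under 21 GB hits 3212.

21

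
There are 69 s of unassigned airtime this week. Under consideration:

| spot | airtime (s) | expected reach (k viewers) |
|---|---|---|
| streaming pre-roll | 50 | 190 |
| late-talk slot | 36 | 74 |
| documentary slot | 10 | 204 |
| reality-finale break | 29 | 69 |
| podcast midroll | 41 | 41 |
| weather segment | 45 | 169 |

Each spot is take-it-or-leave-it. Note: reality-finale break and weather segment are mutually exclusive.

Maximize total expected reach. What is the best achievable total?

394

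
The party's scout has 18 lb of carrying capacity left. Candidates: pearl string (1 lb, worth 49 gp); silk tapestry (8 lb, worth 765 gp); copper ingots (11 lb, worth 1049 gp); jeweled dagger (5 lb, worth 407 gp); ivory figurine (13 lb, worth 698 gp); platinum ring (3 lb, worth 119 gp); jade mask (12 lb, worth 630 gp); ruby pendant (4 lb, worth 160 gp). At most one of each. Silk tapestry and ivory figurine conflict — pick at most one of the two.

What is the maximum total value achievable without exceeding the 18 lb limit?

1505

By value per lb: silk tapestry 95.62, copper ingots 95.36, jeweled dagger 81.40, ivory figurine 53.69 lead.
A density-first pass picks pearl string + silk tapestry + jeweled dagger + ruby pendant — 1381 at 18 lb.
Dropping silk tapestry and ruby pendant frees 12 lb; slotting in copper ingots (11 lb) lifts the total to 1505 at 17 lb.
Next best is copper ingots + jeweled dagger at 1456 (16 lb) — short by 49.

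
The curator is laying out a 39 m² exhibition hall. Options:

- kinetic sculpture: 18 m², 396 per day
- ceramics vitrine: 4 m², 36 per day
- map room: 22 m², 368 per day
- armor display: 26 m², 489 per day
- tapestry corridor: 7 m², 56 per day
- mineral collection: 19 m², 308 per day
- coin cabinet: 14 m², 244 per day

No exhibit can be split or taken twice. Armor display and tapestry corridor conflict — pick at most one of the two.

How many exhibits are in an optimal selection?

2

The maximum expected visitors within 39 m² is 704.
For example kinetic sculpture + mineral collection achieves it, using 37 m².
All optima have 2 exhibits.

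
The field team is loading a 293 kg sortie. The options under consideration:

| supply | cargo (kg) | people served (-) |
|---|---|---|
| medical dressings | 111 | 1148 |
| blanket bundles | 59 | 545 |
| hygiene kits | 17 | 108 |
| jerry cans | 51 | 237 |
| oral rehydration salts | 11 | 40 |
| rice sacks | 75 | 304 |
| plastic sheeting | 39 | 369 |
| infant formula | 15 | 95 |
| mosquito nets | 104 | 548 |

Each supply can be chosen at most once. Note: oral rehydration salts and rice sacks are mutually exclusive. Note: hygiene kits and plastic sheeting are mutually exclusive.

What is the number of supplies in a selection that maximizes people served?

Best achievable people served is 2434.
medical dressings + blanket bundles + jerry cans + oral rehydration salts + plastic sheeting + infant formula hits 2434 at 286 kg.
Any selection reaching 2434 contains exactly 6 supplies.

6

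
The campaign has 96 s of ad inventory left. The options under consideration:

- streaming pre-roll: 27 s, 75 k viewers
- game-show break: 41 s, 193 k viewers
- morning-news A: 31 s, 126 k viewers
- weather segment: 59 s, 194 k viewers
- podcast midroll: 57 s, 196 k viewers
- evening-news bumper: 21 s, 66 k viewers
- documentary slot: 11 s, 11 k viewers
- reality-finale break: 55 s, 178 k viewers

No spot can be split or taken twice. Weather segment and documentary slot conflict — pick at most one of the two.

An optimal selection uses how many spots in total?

3

Optimal total is 385.
game-show break + morning-news A + evening-news bumper hits 385 at 93 s.
Any selection reaching 385 contains exactly 3 spots.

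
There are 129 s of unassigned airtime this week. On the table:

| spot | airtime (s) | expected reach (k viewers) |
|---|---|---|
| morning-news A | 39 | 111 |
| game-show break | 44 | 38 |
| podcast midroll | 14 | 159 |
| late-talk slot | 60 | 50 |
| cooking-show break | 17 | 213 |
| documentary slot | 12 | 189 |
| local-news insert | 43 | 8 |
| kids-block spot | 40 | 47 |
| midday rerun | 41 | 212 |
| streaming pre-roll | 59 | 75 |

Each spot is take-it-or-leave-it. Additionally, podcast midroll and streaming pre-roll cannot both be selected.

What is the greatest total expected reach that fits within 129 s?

884

Morning-news A + podcast midroll + cooking-show break + documentary slot + midday rerun uses 123 of the 129 s and totals 884.
The spare 6 s is too small for any remaining spot, and no feasible exchange beats 884.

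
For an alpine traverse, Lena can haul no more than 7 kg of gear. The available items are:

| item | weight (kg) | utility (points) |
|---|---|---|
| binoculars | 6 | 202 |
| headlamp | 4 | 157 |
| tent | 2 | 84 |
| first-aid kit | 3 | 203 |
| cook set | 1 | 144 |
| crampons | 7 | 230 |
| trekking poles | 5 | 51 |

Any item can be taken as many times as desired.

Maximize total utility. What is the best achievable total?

1008

Best packing: 7×cook set — 7 kg, 1008 total.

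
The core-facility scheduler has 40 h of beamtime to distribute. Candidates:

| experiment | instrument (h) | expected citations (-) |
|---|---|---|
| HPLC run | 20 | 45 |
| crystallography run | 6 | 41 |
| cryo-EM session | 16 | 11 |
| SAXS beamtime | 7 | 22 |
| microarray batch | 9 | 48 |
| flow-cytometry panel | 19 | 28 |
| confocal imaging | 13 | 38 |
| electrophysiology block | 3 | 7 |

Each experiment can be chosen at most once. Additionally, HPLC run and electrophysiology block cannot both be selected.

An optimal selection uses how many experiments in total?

Best achievable expected citations is 156.
One optimal bundle: crystallography run + SAXS beamtime + microarray batch + confocal imaging + electrophysiology block (38 h).
Any selection reaching 156 contains exactly 5 experiments.

5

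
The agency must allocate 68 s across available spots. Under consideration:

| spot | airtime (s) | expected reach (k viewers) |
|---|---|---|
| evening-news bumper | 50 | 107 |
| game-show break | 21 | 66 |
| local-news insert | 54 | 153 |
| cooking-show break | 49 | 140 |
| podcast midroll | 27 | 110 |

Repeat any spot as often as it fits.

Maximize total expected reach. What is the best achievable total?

220

Density check — podcast midroll 4.07, game-show break 3.14, cooking-show break 2.86 are the best per s.
Best packing: 2×podcast midroll — 54 s, 220 total.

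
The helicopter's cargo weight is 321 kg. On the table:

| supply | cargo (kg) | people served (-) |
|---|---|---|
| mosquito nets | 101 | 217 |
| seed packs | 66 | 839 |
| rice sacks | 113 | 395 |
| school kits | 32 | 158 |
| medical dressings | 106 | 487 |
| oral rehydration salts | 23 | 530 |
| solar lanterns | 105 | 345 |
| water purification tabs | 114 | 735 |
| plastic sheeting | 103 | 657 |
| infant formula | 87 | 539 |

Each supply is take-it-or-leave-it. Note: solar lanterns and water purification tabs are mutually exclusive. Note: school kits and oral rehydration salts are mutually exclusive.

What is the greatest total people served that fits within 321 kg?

2761

Density check — oral rehydration salts 23.04, seed packs 12.71, water purification tabs 6.45, plastic sheeting 6.38 are the best per kg.
Seed packs + oral rehydration salts + water purification tabs + plastic sheeting uses 306 of the 321 kg and totals 2761.
The closest alternative, seed packs + oral rehydration salts + water purification tabs + infant formula, reaches only 2643.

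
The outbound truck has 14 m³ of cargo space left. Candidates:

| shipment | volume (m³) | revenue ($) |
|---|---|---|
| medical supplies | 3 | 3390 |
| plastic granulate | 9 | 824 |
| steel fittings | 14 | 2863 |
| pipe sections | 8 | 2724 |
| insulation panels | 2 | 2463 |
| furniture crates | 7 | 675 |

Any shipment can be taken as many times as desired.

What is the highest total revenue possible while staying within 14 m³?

17241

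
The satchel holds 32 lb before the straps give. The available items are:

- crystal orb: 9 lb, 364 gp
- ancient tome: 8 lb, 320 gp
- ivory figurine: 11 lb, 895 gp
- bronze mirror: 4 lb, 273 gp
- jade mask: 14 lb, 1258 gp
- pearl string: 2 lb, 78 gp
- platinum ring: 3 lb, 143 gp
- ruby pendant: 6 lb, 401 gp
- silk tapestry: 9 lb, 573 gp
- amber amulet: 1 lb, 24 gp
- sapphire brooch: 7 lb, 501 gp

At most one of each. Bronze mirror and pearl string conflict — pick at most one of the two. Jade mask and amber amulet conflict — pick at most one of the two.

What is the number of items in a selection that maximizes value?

3

Optimal total is 2654.
For example ivory figurine + jade mask + sapphire brooch achieves it, using 32 lb.
Every optimal selection uses 3 items.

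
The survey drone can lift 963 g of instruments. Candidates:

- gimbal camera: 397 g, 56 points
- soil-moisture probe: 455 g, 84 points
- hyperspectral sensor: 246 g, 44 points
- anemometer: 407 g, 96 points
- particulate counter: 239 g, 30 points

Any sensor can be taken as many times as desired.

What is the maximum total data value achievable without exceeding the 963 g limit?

Ranking by ratio (data value/g): anemometer 0.24, soil-moisture probe 0.18, hyperspectral sensor 0.18, gimbal camera 0.14.
Best packing: 2×anemometer — 814 g, 192 total.

192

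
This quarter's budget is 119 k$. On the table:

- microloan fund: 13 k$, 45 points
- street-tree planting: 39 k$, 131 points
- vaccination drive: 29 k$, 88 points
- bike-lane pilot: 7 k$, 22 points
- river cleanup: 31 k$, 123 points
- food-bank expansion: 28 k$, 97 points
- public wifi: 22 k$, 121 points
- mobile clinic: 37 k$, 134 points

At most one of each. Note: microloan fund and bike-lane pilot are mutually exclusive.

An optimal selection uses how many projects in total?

4

Optimal total is 475.
One optimal bundle: river cleanup + food-bank expansion + public wifi + mobile clinic (118 k$).
Every optimal selection uses 4 projects.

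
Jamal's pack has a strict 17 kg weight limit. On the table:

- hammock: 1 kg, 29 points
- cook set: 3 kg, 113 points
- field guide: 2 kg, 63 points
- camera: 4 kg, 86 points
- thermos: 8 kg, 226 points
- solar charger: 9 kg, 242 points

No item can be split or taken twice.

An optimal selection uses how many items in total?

The maximum utility within 17 kg is 488.
cook set + field guide + camera + thermos hits 488 at 17 kg.
Every optimal selection uses 4 items.

4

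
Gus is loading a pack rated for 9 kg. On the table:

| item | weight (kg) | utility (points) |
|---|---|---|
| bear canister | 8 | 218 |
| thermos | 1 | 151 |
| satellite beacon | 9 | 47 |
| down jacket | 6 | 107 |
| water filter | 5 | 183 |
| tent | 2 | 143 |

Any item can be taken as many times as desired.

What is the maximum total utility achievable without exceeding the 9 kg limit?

By utility per kg: thermos 151.00, tent 71.50, water filter 36.60, bear canister 27.25 lead.
The ratio ordering already packs tightly: 9×thermos, 9 kg, 1359.
That's the maximum — no swap from here does better than 1359.

1359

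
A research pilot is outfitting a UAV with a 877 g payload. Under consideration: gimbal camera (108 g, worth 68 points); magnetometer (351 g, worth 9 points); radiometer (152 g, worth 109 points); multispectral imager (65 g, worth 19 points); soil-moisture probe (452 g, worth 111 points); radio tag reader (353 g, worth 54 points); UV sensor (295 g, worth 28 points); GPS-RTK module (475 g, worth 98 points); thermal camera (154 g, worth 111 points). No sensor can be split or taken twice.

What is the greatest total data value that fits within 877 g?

Greedy by ratio would take gimbal camera + radiometer + multispectral imager + radio tag reader + thermal camera: 832 g used, total 361.
Dropping multispectral imager and radio tag reader frees 418 g; slotting in soil-moisture probe (452 g) lifts the total to 399 at 866 g.
The closest alternative, gimbal camera + radiometer + multispectral imager + radio tag reader + thermal camera, reaches only 361.

399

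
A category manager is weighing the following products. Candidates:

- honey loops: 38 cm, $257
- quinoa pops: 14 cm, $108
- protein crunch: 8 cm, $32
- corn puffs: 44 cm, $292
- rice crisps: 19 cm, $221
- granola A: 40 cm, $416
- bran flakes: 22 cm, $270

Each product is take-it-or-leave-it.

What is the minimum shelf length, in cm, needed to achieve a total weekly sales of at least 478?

41

Need the lightest bundle worth ≥ 478.
Taking rice crisps + bran flakes gives 491 (≥ 478) for 41 cm.
Any bundle with less than 41 cm falls short of 478.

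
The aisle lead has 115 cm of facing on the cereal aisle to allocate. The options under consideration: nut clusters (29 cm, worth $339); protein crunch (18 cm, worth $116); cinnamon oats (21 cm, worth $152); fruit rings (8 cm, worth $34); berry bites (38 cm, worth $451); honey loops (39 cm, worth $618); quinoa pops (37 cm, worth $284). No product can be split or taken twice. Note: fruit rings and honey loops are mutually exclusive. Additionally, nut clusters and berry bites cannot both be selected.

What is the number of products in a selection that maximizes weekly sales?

3

Best achievable weekly sales is 1353.
One optimal bundle: berry bites + honey loops + quinoa pops (114 cm).
All optima have 3 products.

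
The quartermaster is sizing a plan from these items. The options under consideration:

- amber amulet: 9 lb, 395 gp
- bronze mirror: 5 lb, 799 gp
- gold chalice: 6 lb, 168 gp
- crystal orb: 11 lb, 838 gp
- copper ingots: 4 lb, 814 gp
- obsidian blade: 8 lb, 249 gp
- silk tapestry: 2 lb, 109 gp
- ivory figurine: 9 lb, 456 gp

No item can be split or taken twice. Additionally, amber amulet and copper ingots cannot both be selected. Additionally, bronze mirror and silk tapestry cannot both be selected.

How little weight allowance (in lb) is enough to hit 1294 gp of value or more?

9

Minimise lb subject to total value ≥ 1294.
bronze mirror + copper ingots reaches 1613 using 9 lb.
Any bundle with less than 9 lb falls short of 1294.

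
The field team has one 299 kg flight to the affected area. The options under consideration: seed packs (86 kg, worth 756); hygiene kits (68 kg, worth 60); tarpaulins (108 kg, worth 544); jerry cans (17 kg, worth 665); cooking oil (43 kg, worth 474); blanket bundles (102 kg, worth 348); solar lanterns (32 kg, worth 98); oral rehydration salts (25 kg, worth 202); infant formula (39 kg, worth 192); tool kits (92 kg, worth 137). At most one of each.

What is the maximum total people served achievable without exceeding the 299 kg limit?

2641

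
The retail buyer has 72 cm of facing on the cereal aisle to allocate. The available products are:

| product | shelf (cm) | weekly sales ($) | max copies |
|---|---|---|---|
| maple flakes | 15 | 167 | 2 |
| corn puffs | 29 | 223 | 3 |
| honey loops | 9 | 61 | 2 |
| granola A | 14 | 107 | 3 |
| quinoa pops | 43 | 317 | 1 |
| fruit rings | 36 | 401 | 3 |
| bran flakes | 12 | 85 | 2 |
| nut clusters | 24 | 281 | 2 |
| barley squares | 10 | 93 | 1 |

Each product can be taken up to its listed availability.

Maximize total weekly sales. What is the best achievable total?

802

A density-first pass picks maple flakes + honey loops + 2×nut clusters — 790 at 72 cm.
Replace maple flakes and honey loops and 2×nut clusters with 2×fruit rings: the trade gains 12 net, giving 802 at 72 cm.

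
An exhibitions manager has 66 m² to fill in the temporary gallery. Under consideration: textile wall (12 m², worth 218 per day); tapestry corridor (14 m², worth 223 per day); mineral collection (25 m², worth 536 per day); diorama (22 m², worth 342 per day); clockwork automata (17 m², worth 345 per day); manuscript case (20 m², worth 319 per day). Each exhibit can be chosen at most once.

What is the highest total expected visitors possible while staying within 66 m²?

Filling by ratio: textile wall + mineral collection + clockwork automata for 1099, with 12 m² left unused.
The 12 m² tied up in textile wall is better spent on diorama — total rises to 1223 (64 m²).

1223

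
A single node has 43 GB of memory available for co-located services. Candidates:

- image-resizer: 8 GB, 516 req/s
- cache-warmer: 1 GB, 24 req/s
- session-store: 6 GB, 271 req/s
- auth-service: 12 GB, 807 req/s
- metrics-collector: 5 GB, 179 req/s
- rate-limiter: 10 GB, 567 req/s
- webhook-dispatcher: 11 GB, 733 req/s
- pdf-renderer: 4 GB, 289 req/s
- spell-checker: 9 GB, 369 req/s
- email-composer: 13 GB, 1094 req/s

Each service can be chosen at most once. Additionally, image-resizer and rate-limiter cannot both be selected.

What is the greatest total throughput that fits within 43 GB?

Greedy by ratio would take cache-warmer + auth-service + webhook-dispatcher + pdf-renderer + email-composer: 41 GB used, total 2947.
Replace cache-warmer and webhook-dispatcher with image-resizer + session-store: the trade gains 30 net, giving 2977 at 43 GB.
The closest alternative, cache-warmer + auth-service + webhook-dispatcher + pdf-renderer + email-composer, reaches only 2947.

2977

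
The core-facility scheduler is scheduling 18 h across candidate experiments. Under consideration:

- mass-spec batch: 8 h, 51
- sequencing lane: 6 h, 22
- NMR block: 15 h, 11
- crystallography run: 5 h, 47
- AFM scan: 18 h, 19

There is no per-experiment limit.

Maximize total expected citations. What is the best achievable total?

145

Greedy by ratio would take 3×crystallography run: 15 h used, total 141.
Replace crystallography run with mass-spec batch: the trade gains 4 net, giving 145 at 18 h.
That's the maximum — no swap from here does better than 145.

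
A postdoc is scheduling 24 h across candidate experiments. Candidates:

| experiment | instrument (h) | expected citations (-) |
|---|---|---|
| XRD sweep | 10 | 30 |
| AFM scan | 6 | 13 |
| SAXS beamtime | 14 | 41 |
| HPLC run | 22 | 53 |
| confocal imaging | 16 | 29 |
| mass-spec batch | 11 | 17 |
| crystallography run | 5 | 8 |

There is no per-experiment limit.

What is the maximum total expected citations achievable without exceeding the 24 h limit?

71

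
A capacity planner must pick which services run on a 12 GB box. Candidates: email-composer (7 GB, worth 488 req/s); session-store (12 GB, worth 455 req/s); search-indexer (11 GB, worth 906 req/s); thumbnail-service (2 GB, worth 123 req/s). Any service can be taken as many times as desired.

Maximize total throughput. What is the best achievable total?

By throughput per GB: search-indexer 82.36, email-composer 69.71, thumbnail-service 61.50 lead.
Taking search-indexer: 11 GB used, 906 in throughput.
The spare 1 GB is too small for any remaining service, and no exchange beats 906.

906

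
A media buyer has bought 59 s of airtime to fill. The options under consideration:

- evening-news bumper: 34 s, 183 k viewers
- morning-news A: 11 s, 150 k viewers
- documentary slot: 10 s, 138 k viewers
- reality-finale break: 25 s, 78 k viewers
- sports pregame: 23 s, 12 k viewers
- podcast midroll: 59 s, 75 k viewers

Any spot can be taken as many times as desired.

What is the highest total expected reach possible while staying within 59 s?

The ratio heuristic lands on 5×documentary slot (690) but leaves 9 s idle.
The 50 s tied up in 5×documentary slot is better spent on 5×morning-news A — total rises to 750 (55 s).
Nothing else within 59 s beats 750.

750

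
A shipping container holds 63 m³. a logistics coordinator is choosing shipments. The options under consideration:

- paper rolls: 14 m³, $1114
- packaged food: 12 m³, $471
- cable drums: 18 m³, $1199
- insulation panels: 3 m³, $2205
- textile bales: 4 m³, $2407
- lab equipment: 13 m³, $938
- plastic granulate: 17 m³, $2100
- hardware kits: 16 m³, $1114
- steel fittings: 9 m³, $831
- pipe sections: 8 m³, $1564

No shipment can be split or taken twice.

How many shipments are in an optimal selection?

Best achievable revenue is 10504.
One optimal bundle: paper rolls + insulation panels + textile bales + plastic granulate + hardware kits + pipe sections (62 m³).
Any selection reaching 10504 contains exactly 6 shipments.

6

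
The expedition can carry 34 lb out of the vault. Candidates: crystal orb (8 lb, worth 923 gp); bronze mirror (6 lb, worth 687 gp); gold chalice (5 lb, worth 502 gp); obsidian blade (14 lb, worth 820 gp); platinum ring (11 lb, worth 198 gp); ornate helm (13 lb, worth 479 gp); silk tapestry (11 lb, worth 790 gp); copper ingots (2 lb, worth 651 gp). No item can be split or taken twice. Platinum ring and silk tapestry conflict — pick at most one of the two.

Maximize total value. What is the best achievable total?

3553

The ratio ordering already packs tightly: crystal orb + bronze mirror + gold chalice + silk tapestry + copper ingots, 32 lb, 3553.
No other feasible combination exceeds 3553.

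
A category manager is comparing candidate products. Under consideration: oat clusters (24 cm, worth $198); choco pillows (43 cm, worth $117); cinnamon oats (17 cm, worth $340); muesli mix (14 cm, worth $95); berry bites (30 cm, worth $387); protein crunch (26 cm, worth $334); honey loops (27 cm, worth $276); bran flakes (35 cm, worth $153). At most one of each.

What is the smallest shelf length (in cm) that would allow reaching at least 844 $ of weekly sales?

Minimise cm subject to total weekly sales ≥ 844.
Taking oat clusters + cinnamon oats + protein crunch gives 872 (≥ 844) for 67 cm.
No combination under 67 cm hits 844.

67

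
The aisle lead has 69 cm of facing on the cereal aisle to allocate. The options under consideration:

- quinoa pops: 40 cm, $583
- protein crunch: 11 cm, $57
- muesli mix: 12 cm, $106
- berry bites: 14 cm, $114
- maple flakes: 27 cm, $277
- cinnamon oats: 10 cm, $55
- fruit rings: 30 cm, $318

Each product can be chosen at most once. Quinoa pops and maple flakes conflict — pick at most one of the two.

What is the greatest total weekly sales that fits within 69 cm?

803

Ranking by ratio (weekly sales/cm): quinoa pops 14.57, fruit rings 10.60, maple flakes 10.26.
Quinoa pops + muesli mix + berry bites uses 66 of the 69 cm and totals 803.
An exhaustive check of the 128 subsets confirms 803.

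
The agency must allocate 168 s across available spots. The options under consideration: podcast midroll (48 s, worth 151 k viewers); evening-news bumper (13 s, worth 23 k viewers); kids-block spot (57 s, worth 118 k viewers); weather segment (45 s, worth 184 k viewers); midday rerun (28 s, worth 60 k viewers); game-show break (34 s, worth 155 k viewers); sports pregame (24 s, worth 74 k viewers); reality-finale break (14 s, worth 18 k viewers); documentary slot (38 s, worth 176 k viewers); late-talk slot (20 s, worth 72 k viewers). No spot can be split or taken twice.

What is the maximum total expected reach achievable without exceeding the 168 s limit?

Taking the top-ratio spots first gives weather segment + game-show break + sports pregame + documentary slot + late-talk slot for 661 (161 s).
Dropping sports pregame and late-talk slot frees 44 s; slotting in podcast midroll (48 s) lifts the total to 666 at 165 s.

666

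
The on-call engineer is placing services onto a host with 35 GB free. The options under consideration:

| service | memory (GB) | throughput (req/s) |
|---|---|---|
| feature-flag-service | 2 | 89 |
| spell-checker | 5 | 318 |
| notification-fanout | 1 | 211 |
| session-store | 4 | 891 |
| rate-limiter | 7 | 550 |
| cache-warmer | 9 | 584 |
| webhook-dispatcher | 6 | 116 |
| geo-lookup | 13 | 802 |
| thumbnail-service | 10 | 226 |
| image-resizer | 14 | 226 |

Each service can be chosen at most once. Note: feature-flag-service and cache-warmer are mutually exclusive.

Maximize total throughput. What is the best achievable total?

3038

Notification-fanout + session-store + rate-limiter + cache-warmer + geo-lookup uses 34 of the 35 GB and totals 3038.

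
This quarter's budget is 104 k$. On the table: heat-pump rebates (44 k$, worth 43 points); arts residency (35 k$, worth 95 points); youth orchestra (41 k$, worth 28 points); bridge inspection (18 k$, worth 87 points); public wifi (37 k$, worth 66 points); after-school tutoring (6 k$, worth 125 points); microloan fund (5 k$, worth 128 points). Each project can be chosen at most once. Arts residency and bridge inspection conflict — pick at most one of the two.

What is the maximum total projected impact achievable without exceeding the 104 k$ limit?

414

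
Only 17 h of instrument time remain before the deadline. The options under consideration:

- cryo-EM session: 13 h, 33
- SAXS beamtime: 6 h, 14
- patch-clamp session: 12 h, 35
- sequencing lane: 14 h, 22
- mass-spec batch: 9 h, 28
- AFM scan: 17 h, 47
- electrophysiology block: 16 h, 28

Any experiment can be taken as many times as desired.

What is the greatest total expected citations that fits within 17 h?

47

Density check — mass-spec batch 3.11, patch-clamp session 2.92, AFM scan 2.76, cryo-EM session 2.54 are the best per h.
A density-first pass picks SAXS beamtime + mass-spec batch — 42 at 15 h.
Replace SAXS beamtime and mass-spec batch with AFM scan: the trade gains 5 net, giving 47 at 17 h.
No other feasible combination exceeds 47.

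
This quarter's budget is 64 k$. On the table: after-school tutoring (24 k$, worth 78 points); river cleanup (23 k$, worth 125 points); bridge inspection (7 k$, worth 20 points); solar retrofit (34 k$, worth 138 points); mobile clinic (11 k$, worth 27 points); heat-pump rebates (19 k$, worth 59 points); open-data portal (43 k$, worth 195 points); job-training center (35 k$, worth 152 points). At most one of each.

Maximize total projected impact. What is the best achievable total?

283

Density check — river cleanup 5.43, open-data portal 4.53, job-training center 4.34, solar retrofit 4.06 are the best per k$.
Taking the top-ratio projects first gives river cleanup + job-training center for 277 (58 k$).
Dropping job-training center frees 35 k$; slotting in bridge inspection + solar retrofit (41 k$) lifts the total to 283 at 64 k$.
Runner-up river cleanup + job-training center tops out at 277.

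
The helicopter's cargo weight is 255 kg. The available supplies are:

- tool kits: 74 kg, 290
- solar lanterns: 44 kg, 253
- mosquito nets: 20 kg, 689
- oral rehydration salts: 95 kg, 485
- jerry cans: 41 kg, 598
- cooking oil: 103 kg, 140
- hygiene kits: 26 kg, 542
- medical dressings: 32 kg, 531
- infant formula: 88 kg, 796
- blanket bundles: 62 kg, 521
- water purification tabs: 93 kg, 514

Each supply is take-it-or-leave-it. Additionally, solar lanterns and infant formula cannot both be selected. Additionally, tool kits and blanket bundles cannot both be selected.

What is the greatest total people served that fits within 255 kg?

Mosquito nets + jerry cans + hygiene kits + medical dressings + infant formula uses 207 of the 255 kg and totals 3156.
The closest alternative, mosquito nets + jerry cans + hygiene kits + infant formula + blanket bundles, reaches only 3146.

3156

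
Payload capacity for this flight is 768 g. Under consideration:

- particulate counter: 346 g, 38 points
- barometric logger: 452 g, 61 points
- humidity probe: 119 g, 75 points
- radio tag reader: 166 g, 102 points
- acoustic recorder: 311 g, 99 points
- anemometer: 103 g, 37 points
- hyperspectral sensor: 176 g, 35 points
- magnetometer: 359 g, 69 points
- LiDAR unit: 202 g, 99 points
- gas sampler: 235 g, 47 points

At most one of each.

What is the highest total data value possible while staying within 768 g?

348

Humidity probe + radio tag reader + anemometer + hyperspectral sensor + LiDAR unit uses 766 of the 768 g and totals 348.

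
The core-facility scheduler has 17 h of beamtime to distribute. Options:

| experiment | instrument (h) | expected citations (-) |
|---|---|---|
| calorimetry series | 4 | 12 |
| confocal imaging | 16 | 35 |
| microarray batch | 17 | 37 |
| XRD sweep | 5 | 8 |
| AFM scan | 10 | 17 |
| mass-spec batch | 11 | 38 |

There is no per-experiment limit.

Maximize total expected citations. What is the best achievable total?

50

Best packing: calorimetry series + mass-spec batch — 15 h, 50 total.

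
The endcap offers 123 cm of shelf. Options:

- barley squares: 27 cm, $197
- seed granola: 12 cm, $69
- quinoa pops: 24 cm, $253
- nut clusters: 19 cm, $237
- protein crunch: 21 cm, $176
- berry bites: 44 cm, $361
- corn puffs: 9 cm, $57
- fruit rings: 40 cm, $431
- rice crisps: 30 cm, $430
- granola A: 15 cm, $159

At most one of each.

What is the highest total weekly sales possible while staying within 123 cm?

1408

The ratio heuristic lands on nut clusters + corn puffs + fruit rings + rice crisps + granola A (1314) but leaves 10 cm idle.
Replace granola A with quinoa pops: the trade gains 94 net, giving 1408 at 122 cm.
Runner-up quinoa pops + nut clusters + fruit rings + rice crisps tops out at 1351.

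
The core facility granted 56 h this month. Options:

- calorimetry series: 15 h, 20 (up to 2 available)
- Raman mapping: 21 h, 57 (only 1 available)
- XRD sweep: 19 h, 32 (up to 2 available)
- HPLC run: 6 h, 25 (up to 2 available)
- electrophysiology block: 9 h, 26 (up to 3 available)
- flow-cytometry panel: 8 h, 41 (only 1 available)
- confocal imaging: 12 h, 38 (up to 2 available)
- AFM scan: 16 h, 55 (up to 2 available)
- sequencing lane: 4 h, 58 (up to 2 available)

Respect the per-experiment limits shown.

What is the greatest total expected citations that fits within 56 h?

Taking 2×HPLC run + flow-cytometry panel + confocal imaging + AFM scan + 2×sequencing lane: 56 h used, 300 in expected citations.
Every other selection either busts 56 h or exceeds an availability limit or fails to beat 300.

300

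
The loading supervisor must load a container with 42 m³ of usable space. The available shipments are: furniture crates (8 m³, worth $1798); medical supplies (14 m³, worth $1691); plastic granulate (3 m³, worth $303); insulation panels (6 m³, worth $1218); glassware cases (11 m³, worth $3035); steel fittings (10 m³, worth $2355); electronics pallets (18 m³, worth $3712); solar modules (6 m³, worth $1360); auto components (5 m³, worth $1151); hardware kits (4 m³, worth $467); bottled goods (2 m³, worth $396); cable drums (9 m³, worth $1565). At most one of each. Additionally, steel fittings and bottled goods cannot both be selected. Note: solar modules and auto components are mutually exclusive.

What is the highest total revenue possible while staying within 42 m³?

9766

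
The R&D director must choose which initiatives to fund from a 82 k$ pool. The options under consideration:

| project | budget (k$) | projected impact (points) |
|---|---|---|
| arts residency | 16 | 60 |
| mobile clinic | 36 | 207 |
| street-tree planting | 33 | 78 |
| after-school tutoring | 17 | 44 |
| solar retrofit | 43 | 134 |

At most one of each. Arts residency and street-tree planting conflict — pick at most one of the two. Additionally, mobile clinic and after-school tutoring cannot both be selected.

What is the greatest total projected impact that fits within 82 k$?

341

Taking mobile clinic + solar retrofit: 79 k$ used, 341 in projected impact.
Runner-up mobile clinic + street-tree planting tops out at 285.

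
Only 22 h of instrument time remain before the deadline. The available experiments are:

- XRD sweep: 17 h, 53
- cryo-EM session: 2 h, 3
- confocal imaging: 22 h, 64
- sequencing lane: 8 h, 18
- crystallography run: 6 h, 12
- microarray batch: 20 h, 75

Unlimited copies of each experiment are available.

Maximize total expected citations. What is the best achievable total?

78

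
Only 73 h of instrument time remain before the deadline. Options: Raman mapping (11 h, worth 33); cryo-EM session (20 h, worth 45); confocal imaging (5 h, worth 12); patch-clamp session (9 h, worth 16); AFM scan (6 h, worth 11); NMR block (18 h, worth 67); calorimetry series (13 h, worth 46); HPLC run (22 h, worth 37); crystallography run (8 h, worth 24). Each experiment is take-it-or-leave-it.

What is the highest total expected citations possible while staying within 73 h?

215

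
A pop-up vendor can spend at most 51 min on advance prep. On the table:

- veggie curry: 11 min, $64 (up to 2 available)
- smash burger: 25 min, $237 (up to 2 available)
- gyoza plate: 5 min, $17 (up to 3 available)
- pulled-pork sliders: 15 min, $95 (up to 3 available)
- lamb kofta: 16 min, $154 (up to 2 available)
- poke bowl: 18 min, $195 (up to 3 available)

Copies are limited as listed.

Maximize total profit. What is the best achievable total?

By profit per min: poke bowl 10.83, lamb kofta 9.62, smash burger 9.48 lead.
A density-first pass picks pulled-pork sliders + 2×poke bowl — 485 at 51 min.
Dropping pulled-pork sliders and poke bowl frees 33 min; slotting in 2×lamb kofta (32 min) lifts the total to 503 at 50 min.
Every other selection either busts 51 min or exceeds an availability limit or fails to beat 503.

503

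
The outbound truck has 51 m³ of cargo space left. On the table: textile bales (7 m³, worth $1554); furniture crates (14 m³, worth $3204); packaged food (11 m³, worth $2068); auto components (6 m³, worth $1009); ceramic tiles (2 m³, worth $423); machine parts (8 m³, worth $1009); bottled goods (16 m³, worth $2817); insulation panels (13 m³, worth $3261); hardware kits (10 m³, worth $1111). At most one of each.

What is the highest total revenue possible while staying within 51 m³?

11096

Greedy by ratio would take textile bales + furniture crates + packaged food + ceramic tiles + insulation panels: 47 m³ used, total 10510.
Dropping ceramic tiles frees 2 m³; slotting in auto components (6 m³) lifts the total to 11096 at 51 m³.
That's the maximum — no swap from here does better than 11096.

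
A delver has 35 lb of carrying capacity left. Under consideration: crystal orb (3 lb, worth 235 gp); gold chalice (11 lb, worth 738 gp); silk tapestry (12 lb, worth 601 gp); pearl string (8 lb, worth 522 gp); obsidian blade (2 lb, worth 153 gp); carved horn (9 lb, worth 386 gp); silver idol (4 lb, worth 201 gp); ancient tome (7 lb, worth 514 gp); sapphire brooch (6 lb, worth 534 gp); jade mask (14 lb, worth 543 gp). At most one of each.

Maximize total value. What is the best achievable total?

2543

Ranking by ratio (value/lb): sapphire brooch 89.00, crystal orb 78.33, obsidian blade 76.50.
Filling by ratio: crystal orb + gold chalice + obsidian blade + silver idol + ancient tome + sapphire brooch for 2375, with 2 lb left unused.
The 6 lb tied up in obsidian blade and silver idol is better spent on pearl string — total rises to 2543 (35 lb).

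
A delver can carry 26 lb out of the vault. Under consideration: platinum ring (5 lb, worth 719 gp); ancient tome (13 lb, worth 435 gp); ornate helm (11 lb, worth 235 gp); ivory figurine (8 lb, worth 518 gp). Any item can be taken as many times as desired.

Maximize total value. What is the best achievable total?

3595

5×platinum ring uses 25 of the 26 lb and totals 3595.
No other feasible combination exceeds 3595.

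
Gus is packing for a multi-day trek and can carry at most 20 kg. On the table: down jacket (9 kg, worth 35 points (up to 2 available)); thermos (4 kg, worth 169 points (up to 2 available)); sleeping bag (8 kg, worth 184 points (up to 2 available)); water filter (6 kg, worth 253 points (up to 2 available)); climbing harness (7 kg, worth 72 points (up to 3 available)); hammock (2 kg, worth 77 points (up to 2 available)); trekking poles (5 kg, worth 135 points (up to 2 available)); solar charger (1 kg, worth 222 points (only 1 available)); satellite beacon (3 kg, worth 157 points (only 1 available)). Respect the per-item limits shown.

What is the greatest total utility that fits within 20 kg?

1054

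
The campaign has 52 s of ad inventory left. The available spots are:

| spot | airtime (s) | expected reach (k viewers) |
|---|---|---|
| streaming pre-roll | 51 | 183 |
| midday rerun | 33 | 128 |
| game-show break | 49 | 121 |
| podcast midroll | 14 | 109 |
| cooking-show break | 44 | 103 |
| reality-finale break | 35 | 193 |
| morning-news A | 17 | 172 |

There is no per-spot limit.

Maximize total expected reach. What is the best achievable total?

516

Taking 3×morning-news A: 51 s used, 516 in expected reach.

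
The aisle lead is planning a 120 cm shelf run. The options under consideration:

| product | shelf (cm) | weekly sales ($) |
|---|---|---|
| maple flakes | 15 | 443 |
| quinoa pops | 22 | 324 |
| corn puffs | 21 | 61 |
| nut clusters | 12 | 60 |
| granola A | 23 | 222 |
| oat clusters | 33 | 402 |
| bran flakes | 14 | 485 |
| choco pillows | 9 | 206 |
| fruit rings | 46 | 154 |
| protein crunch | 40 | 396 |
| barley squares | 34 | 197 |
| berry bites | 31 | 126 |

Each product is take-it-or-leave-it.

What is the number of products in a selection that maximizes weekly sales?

The maximum weekly sales within 120 cm is 2082.
One optimal bundle: maple flakes + quinoa pops + granola A + oat clusters + bran flakes + choco pillows (116 cm).
Every optimal selection uses 6 products.

6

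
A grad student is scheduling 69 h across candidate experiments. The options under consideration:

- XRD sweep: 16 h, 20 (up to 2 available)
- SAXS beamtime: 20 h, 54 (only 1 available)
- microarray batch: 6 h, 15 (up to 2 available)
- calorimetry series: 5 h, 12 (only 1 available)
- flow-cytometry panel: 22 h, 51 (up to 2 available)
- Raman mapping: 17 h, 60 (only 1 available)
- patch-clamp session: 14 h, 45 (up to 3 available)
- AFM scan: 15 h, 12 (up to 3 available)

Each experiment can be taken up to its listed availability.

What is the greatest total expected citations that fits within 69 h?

210

Ranking by ratio (expected citations/h): Raman mapping 3.53, patch-clamp session 3.21, SAXS beamtime 2.70.
The ratio ordering already packs tightly: microarray batch + Raman mapping + 3×patch-clamp session, 65 h, 210.
Every other selection either busts 69 h or exceeds an availability limit or fails to beat 210.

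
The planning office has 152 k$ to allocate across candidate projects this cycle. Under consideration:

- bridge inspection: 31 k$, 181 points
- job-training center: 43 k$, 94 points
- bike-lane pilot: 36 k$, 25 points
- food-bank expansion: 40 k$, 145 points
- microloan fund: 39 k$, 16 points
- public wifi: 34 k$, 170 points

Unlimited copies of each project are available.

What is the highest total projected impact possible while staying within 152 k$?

724

4×bridge inspection uses 124 of the 152 k$ and totals 724.
The spare 28 k$ is too small for any remaining project, and no exchange beats 724.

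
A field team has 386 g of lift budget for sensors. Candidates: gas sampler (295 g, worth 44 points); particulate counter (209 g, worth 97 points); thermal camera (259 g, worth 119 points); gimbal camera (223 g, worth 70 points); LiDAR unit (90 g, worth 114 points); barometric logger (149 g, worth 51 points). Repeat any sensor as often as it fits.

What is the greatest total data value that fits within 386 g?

The ratio ordering already packs tightly: 4×LiDAR unit, 360 g, 456.
Nothing else within 386 g beats 456.

456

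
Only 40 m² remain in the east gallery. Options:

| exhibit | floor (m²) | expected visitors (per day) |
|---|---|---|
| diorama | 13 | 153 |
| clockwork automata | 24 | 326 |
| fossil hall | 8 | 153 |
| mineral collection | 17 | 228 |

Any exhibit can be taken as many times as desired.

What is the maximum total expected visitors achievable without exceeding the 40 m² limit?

By expected visitors per m²: fossil hall 19.12, clockwork automata 13.58, mineral collection 13.41, diorama 11.77 lead.
The ratio ordering already packs tightly: 5×fossil hall, 40 m², 765.
Nothing else within 40 m² beats 765.

765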